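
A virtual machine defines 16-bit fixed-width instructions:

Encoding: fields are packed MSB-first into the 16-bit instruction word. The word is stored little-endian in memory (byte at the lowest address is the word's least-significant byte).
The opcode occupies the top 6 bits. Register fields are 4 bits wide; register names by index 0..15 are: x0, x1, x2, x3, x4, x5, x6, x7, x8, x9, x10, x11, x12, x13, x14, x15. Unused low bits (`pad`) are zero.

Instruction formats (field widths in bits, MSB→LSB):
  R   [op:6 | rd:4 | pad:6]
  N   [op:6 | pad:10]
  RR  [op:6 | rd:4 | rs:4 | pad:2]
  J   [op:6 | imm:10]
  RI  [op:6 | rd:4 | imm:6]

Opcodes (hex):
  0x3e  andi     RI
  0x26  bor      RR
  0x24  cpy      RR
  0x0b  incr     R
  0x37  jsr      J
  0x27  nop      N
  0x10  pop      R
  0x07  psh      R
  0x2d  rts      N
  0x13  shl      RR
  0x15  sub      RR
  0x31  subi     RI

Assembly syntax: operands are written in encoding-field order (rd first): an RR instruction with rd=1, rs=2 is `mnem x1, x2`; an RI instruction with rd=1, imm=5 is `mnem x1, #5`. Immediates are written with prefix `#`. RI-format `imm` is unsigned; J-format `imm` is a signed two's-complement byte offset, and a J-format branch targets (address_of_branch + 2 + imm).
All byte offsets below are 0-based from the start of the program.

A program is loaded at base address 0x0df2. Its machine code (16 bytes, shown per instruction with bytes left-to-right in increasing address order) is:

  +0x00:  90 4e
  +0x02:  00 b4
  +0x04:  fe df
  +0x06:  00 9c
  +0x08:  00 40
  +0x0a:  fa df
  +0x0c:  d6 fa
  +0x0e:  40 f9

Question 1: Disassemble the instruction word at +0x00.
+0x00: 90 4e ⇒ word 0x4e90 (little)
  op=0x4e90>>10=0x13 ⇒ shl (RR)
  [9:6] rd=10 = x10
  [5:2] rs=4 = x4

shl x10, x4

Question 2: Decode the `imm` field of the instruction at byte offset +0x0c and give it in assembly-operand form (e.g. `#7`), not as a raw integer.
#22

@+0c  little-endian(d6 fa) = 0xfad6
  top 6b → 0x3e → andi [RI]
  [9:6] rd=11 = x11
  [5:0] imm=22 = #22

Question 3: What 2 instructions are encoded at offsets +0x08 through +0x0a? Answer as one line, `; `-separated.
@+08  little-endian(00 40) = 0x4000
  opcode bits[15:10]=0x10: pop/R
  rd: (w>>6)&0xf=0x0 → x0
@+0a  little-endian(fa df) = 0xdffa
  opcode bits[15:10]=0x37: jsr/J
  imm: (w>>0)&0x3ff=0x3fa (s10→-6) → #-6

pop x0; jsr #-6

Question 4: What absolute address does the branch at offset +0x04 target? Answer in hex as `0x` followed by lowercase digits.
@+04  little-endian(fe df) = 0xdffe
  top 6b → 0x37 → jsr [J]
  imm@[9:0]=0x3fe (s10→-2) ⇒ #-2
  target = base 0x0df2 + off 0x04 + 2 + imm -2 = 0x0df6

0x0df6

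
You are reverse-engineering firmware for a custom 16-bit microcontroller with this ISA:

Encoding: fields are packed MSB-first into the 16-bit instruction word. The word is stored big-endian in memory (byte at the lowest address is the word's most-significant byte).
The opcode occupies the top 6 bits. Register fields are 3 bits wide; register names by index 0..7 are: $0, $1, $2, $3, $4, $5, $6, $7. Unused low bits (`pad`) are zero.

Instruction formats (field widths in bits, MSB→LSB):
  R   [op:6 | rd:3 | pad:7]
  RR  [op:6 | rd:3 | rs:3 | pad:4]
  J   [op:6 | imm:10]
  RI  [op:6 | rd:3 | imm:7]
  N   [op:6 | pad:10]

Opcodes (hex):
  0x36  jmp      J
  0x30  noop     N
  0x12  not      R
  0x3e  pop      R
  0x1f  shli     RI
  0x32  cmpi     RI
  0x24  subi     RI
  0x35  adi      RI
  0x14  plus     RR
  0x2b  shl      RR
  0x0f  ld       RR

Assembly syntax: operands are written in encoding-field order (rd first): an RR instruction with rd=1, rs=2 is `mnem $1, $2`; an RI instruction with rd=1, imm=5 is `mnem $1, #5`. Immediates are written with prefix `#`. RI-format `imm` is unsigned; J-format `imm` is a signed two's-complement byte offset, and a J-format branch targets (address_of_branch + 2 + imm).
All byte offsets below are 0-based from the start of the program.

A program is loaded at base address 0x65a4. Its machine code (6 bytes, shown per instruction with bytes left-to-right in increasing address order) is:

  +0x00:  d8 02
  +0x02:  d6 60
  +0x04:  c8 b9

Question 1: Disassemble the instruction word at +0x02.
+0x02: d6 60 ⇒ word 0xd660 (big)
  op=0xd660>>10=0x35 ⇒ adi (RI)
  [9:7] rd=4 = $4
  [6:0] imm=96 = #96

adi $4, #96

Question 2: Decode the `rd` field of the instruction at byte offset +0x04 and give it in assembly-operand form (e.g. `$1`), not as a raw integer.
[04] c8 b9 → 0xc8b9
  top 6b → 0x32 → cmpi [RI]
  rd@[9:7]=0x1 ⇒ $1
  imm@[6:0]=0x39 ⇒ #57

$1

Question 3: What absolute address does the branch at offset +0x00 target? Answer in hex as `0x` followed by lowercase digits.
+0x00: d8 02 ⇒ word 0xd802 (big)
  op=0xd802>>10=0x36 ⇒ jmp (J)
  imm: (w>>0)&0x3ff=0x2 → #2
  target = base 0x65a4 + off 0x00 + 2 + imm 2 = 0x65a8

0x65a8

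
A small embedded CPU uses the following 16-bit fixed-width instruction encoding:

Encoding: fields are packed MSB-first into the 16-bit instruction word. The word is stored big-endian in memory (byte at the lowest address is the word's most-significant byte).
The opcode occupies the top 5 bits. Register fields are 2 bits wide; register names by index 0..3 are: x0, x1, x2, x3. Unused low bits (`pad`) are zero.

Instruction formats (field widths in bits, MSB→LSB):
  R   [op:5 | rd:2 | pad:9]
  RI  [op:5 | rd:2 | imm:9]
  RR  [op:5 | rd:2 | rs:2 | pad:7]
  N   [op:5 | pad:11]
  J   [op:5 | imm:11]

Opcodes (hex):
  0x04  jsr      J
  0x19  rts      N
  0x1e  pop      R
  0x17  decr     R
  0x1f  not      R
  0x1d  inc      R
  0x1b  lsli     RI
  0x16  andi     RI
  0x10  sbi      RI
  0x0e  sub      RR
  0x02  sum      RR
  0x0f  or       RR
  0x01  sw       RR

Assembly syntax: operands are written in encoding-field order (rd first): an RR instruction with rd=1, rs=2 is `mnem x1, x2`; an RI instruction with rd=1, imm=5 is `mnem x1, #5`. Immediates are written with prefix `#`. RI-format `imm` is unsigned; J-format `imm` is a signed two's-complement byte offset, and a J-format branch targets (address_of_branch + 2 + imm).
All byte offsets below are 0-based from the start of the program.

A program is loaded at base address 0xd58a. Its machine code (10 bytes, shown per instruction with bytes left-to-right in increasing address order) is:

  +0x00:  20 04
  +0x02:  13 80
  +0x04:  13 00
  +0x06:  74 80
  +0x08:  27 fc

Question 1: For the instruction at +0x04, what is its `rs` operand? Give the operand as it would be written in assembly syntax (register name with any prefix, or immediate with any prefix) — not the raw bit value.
x2

@+04  big-endian(13 00) = 0x1300
  opcode bits[15:11]=0x2: sum/RR
  rd@[10:9]=0x1 ⇒ x1
  rs@[8:7]=0x2 ⇒ x2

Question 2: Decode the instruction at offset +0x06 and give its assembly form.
off 0x06: read 74 80 as big → 0x7480
  top 5b → 0xe → sub [RR]
  rd: (w>>9)&0x3=0x2 → x2
  rs: (w>>7)&0x3=0x1 → x1

sub x2, x1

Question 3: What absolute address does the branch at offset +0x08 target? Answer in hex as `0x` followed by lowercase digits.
off 0x08: read 27 fc as big → 0x27fc
  top 5b → 0x4 → jsr [J]
  [10:0] imm=2044 (s11→-4) = #-4
  target = base 0xd58a + off 0x08 + 2 + imm -4 = 0xd590

0xd590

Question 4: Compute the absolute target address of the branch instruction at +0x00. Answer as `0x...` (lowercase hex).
[00] 20 04 → 0x2004
  opcode bits[15:11]=0x4: jsr/J
  imm: (w>>0)&0x7ff=0x4 → #4
  target = base 0xd58a + off 0x00 + 2 + imm 4 = 0xd590

0xd590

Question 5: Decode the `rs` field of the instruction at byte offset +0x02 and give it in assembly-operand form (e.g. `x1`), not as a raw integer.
x3

@+02  big-endian(13 80) = 0x1380
  op=0x1380>>11=0x2 ⇒ sum (RR)
  rd@[10:9]=0x1 ⇒ x1
  rs@[8:7]=0x3 ⇒ x3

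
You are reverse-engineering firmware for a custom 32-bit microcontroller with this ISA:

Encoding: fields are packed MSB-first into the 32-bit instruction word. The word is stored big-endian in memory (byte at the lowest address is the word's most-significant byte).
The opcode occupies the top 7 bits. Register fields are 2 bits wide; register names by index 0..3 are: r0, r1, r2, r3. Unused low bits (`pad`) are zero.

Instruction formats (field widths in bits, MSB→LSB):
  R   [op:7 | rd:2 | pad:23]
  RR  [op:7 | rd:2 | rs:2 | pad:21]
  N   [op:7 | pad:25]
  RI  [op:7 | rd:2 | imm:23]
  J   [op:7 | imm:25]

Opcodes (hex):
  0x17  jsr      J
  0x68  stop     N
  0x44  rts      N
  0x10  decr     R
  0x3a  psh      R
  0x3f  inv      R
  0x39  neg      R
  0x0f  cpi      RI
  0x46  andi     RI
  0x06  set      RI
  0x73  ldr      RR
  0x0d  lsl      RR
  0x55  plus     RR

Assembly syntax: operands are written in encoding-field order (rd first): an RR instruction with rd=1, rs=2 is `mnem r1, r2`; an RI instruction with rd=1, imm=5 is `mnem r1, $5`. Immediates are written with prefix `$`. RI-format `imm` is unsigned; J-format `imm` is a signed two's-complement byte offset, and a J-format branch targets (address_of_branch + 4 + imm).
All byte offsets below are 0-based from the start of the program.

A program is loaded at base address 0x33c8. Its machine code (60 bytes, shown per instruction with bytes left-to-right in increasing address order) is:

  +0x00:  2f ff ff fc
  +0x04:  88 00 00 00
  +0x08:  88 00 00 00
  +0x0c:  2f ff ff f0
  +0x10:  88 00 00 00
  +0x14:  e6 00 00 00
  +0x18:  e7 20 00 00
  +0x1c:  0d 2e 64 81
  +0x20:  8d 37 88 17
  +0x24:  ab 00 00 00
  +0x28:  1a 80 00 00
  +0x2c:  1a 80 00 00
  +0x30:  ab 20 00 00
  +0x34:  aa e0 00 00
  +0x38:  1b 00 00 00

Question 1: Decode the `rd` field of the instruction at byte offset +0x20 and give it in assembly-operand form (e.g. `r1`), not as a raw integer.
@+20  big-endian(8d 37 88 17) = 0x8d378817
  top 7b → 0x46 → andi [RI]
  rd: (w>>23)&0x3=0x2 → r2
  imm: (w>>0)&0x7fffff=0x378817 → $3639319

r2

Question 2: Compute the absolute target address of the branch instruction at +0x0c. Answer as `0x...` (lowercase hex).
off 0x0c: read 2f ff ff f0 as big → 0x2ffffff0
  top 7b → 0x17 → jsr [J]
  [24:0] imm=33554416 (s25→-16) = $-16
  target = base 0x33c8 + off 0x0c + 4 + imm -16 = 0x33c8

0x33c8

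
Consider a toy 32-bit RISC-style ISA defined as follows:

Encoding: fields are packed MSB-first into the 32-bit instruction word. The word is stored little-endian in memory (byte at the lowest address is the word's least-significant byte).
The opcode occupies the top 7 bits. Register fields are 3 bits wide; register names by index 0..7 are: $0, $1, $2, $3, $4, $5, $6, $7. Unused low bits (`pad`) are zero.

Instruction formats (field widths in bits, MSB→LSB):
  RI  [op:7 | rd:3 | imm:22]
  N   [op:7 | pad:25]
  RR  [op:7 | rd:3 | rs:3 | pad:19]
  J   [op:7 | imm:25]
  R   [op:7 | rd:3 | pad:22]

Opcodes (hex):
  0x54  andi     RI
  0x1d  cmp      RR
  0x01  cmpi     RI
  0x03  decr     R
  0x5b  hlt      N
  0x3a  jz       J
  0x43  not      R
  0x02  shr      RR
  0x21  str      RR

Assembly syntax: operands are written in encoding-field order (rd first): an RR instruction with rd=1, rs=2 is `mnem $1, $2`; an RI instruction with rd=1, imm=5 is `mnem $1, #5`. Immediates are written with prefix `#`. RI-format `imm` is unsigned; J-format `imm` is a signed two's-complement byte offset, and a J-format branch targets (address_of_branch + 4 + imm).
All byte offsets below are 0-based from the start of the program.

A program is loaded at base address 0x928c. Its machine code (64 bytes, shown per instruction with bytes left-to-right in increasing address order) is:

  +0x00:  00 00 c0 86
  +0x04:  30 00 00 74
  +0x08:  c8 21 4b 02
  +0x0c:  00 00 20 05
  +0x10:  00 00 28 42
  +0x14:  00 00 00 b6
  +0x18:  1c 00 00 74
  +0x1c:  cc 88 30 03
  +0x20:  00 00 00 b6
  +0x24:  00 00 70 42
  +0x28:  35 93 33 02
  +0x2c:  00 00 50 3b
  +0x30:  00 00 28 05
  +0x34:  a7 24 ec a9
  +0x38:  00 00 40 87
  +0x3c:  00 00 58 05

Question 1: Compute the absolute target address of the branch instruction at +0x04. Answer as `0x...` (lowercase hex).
off 0x04: read 30 00 00 74 as little → 0x74000030
  top 7b → 0x3a → jz [J]
  imm@[24:0]=0x30 ⇒ #48
  target = base 0x928c + off 0x04 + 4 + imm 48 = 0x92c4

0x92c4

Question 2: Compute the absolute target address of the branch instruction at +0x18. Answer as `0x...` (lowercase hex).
0x92c4

@+18  little-endian(1c 00 00 74) = 0x7400001c
  top 7b → 0x3a → jz [J]
  imm@[24:0]=0x1c ⇒ #28
  target = base 0x928c + off 0x18 + 4 + imm 28 = 0x92c4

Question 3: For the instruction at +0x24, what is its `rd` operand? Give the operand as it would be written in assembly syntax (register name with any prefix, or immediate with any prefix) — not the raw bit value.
+0x24: 00 00 70 42 ⇒ word 0x42700000 (little)
  opcode bits[31:25]=0x21: str/RR
  rd: (w>>22)&0x7=0x1 → $1
  rs: (w>>19)&0x7=0x6 → $6

$1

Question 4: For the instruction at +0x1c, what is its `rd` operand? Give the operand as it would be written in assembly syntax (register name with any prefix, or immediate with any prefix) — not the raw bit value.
+0x1c: cc 88 30 03 ⇒ word 0x033088cc (little)
  op=0x033088cc>>25=0x1 ⇒ cmpi (RI)
  rd@[24:22]=0x4 ⇒ $4
  imm@[21:0]=0x3088cc ⇒ #3180748

$4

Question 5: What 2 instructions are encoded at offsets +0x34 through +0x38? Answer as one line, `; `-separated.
@+34  little-endian(a7 24 ec a9) = 0xa9ec24a7
  opcode bits[31:25]=0x54: andi/RI
  [24:22] rd=7 = $7
  [21:0] imm=2892967 = #2892967
@+38  little-endian(00 00 40 87) = 0x87400000
  opcode bits[31:25]=0x43: not/R
  [24:22] rd=5 = $5

andi $7, #2892967; not $5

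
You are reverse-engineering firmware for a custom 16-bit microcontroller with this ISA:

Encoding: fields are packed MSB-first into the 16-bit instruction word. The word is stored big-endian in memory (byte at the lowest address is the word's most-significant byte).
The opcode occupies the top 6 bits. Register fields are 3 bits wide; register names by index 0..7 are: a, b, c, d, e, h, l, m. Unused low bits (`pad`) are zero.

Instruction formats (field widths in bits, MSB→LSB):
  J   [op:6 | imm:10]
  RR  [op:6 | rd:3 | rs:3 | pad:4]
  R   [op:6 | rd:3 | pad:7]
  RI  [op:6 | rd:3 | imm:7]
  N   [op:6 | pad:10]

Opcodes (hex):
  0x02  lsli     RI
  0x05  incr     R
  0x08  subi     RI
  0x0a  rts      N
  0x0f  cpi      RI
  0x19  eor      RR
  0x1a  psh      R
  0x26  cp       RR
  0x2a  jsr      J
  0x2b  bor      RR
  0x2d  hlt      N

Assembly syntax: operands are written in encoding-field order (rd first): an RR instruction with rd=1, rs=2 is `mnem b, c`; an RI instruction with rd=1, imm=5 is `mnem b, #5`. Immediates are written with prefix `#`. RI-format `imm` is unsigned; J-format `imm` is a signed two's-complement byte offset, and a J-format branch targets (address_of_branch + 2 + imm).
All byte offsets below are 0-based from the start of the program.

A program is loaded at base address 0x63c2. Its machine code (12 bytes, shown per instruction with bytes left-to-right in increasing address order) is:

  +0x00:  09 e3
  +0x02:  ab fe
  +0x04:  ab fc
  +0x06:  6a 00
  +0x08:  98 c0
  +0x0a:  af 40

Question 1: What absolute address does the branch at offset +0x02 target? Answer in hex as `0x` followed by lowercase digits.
off 0x02: read ab fe as big → 0xabfe
  op=0xabfe>>10=0x2a ⇒ jsr (J)
  [9:0] imm=1022 (s10→-2) = #-2
  target = base 0x63c2 + off 0x02 + 2 + imm -2 = 0x63c4

0x63c4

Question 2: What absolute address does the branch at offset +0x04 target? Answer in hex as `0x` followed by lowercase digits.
@+04  big-endian(ab fc) = 0xabfc
  opcode bits[15:10]=0x2a: jsr/J
  imm: (w>>0)&0x3ff=0x3fc (s10→-4) → #-4
  target = base 0x63c2 + off 0x04 + 2 + imm -4 = 0x63c4

0x63c4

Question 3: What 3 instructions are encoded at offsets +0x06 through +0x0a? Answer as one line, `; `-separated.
[06] 6a 00 → 0x6a00
  opcode bits[15:10]=0x1a: psh/R
  [9:7] rd=4 = e
[08] 98 c0 → 0x98c0
  opcode bits[15:10]=0x26: cp/RR
  [9:7] rd=1 = b
  [6:4] rs=4 = e
[0a] af 40 → 0xaf40
  opcode bits[15:10]=0x2b: bor/RR
  [9:7] rd=6 = l
  [6:4] rs=4 = e

psh e; cp b, e; bor l, e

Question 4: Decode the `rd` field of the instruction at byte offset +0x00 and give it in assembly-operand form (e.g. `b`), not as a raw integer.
+0x00: 09 e3 ⇒ word 0x09e3 (big)
  op=0x09e3>>10=0x2 ⇒ lsli (RI)
  rd: (w>>7)&0x7=0x3 → d
  imm: (w>>0)&0x7f=0x63 → #99

d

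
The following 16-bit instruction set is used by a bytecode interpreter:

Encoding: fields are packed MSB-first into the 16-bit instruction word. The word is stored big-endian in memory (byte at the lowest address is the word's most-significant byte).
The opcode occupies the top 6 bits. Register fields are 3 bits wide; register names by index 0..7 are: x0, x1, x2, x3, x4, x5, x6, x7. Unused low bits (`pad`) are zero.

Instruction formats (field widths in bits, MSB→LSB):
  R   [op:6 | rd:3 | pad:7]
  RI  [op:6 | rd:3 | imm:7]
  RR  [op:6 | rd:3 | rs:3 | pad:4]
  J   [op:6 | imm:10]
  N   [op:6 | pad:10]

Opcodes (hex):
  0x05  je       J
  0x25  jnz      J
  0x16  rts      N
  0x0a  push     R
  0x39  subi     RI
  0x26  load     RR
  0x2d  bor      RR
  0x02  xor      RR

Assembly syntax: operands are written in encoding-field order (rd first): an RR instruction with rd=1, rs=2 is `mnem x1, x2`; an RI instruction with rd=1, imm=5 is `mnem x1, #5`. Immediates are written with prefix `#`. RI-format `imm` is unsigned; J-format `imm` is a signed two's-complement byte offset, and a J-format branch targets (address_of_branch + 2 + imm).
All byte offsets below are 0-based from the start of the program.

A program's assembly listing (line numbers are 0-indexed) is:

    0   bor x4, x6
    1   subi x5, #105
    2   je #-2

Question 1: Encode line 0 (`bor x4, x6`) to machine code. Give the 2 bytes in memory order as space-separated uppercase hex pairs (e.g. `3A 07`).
L0: bor op=0x2d:6|rd=4:3|rs=6:3|pad=0:4 ⇒ 0xb660 ⇒ big b6 60

B6 60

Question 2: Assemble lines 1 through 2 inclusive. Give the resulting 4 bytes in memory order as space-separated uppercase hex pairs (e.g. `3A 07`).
L1: subi op=0x39:6|rd=5:3|imm=105:7 ⇒ 0xe6e9 ⇒ big e6 e9
L2: je op=0x5:6|imm=-2:10 ⇒ 0x17fe ⇒ big 17 fe

E6 E9 17 FE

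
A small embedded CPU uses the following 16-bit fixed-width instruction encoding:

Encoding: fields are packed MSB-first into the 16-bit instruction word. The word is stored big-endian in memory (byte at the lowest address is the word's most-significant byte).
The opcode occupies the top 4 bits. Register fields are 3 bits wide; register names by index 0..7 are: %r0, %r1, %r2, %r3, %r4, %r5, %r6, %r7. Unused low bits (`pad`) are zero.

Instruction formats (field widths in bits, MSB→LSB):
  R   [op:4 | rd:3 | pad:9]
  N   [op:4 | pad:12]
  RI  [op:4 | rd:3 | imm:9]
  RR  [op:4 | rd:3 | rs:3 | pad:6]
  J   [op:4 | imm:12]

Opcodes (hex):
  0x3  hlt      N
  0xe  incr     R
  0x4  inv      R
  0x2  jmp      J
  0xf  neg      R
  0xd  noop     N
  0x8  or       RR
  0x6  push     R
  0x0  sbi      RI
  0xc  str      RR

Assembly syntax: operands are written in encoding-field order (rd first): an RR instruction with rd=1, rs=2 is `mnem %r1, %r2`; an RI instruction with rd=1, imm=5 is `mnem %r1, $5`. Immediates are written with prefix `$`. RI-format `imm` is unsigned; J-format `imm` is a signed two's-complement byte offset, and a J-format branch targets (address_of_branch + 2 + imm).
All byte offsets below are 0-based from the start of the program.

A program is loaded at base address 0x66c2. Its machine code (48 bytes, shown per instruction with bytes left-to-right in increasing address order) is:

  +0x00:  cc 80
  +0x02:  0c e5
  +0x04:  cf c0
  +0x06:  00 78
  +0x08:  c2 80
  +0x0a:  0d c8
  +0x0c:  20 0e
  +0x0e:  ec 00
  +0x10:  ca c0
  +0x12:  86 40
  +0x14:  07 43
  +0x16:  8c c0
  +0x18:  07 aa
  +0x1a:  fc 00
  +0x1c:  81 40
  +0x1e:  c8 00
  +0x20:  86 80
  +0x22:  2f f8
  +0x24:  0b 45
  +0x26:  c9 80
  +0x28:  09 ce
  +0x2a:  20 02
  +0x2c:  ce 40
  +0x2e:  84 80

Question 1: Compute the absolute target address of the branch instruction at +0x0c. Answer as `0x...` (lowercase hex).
0x66de

@+0c  big-endian(20 0e) = 0x200e
  opcode bits[15:12]=0x2: jmp/J
  imm@[11:0]=0xe ⇒ $14
  target = base 0x66c2 + off 0x0c + 2 + imm 14 = 0x66de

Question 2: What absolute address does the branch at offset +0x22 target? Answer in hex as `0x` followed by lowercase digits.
+0x22: 2f f8 ⇒ word 0x2ff8 (big)
  top 4b → 0x2 → jmp [J]
  imm: (w>>0)&0xfff=0xff8 (s12→-8) → $-8
  target = base 0x66c2 + off 0x22 + 2 + imm -8 = 0x66de

0x66de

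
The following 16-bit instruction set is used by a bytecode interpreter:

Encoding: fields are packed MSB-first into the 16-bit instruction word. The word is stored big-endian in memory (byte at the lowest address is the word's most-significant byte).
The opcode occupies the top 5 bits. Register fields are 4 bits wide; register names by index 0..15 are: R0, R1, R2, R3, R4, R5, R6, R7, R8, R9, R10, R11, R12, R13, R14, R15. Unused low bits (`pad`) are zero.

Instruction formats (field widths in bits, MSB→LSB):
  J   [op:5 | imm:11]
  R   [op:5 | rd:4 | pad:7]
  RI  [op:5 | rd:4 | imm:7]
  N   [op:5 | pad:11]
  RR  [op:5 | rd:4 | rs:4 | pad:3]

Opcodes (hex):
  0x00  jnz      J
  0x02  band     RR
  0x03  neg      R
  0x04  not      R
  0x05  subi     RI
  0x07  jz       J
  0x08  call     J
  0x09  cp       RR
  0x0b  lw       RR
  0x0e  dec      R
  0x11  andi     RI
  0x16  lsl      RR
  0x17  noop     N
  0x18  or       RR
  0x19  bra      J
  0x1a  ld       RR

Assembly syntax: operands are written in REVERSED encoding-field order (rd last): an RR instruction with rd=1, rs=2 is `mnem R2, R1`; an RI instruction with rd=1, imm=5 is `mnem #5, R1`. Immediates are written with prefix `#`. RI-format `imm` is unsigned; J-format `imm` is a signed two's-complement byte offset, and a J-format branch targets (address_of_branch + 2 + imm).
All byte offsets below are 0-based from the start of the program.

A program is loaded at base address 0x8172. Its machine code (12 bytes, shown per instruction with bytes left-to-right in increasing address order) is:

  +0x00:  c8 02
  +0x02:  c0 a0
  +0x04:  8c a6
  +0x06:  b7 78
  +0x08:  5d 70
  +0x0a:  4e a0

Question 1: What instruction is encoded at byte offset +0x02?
@+02  big-endian(c0 a0) = 0xc0a0
  opcode bits[15:11]=0x18: or/RR
  rd@[10:7]=0x1 ⇒ R1
  rs@[6:3]=0x4 ⇒ R4

or R4, R1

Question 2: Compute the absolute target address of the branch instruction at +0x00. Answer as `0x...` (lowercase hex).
0x8176

+0x00: c8 02 ⇒ word 0xc802 (big)
  opcode bits[15:11]=0x19: bra/J
  [10:0] imm=2 = #2
  target = base 0x8172 + off 0x00 + 2 + imm 2 = 0x8176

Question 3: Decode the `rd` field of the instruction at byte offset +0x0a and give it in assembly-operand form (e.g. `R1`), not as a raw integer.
R13

off 0x0a: read 4e a0 as big → 0x4ea0
  opcode bits[15:11]=0x9: cp/RR
  [10:7] rd=13 = R13
  [6:3] rs=4 = R4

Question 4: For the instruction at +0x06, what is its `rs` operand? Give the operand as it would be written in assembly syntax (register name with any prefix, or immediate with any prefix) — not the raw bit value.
off 0x06: read b7 78 as big → 0xb778
  opcode bits[15:11]=0x16: lsl/RR
  rd: (w>>7)&0xf=0xe → R14
  rs: (w>>3)&0xf=0xf → R15

R15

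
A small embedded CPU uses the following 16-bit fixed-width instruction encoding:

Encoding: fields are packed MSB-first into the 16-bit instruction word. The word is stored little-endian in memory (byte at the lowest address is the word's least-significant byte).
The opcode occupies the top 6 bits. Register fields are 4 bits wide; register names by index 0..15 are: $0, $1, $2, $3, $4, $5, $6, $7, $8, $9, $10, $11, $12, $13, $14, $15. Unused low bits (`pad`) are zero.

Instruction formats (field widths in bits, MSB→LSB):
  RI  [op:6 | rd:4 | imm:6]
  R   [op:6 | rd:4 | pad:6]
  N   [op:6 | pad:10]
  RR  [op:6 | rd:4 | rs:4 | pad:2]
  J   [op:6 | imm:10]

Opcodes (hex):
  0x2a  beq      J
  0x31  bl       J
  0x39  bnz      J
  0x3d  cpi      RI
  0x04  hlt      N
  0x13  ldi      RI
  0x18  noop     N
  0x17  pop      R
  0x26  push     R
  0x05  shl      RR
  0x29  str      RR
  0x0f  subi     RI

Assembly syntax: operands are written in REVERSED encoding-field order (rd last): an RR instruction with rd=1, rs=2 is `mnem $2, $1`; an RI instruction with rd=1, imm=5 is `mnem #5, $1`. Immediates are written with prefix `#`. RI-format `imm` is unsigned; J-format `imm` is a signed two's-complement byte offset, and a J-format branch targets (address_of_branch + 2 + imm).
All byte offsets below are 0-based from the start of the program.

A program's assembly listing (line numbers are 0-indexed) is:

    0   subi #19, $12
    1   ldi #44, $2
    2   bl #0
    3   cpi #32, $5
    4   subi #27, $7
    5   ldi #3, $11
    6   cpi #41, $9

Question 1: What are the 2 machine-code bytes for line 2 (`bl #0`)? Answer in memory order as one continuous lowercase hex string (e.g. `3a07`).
L2: bl op=0x31:6|imm=0:10 ⇒ 0xc400 ⇒ little 00 c4

00c4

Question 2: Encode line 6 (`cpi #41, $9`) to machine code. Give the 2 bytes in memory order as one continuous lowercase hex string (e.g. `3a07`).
6. cpi fields op=0x3d:6|rd=9:4|imm=41:6 → word f669h → 69 f6

69f6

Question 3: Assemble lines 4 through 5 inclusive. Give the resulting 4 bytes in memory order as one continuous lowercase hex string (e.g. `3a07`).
db3dc34e

L4: subi op=0xf:6|rd=7:4|imm=27:6 ⇒ 0x3ddb ⇒ little db 3d
L5: ldi op=0x13:6|rd=11:4|imm=3:6 ⇒ 0x4ec3 ⇒ little c3 4e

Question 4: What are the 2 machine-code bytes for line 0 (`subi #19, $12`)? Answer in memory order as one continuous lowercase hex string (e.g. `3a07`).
133f

0. subi fields op=0xf:6|rd=12:4|imm=19:6 → word 3f13h → 13 3f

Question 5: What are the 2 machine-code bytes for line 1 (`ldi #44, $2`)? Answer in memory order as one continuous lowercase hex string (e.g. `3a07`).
ac4c

line 1 (ldi): pack op=0x13:6|rd=2:4|imm=44:6 = 0x4cac; little→ ac 4c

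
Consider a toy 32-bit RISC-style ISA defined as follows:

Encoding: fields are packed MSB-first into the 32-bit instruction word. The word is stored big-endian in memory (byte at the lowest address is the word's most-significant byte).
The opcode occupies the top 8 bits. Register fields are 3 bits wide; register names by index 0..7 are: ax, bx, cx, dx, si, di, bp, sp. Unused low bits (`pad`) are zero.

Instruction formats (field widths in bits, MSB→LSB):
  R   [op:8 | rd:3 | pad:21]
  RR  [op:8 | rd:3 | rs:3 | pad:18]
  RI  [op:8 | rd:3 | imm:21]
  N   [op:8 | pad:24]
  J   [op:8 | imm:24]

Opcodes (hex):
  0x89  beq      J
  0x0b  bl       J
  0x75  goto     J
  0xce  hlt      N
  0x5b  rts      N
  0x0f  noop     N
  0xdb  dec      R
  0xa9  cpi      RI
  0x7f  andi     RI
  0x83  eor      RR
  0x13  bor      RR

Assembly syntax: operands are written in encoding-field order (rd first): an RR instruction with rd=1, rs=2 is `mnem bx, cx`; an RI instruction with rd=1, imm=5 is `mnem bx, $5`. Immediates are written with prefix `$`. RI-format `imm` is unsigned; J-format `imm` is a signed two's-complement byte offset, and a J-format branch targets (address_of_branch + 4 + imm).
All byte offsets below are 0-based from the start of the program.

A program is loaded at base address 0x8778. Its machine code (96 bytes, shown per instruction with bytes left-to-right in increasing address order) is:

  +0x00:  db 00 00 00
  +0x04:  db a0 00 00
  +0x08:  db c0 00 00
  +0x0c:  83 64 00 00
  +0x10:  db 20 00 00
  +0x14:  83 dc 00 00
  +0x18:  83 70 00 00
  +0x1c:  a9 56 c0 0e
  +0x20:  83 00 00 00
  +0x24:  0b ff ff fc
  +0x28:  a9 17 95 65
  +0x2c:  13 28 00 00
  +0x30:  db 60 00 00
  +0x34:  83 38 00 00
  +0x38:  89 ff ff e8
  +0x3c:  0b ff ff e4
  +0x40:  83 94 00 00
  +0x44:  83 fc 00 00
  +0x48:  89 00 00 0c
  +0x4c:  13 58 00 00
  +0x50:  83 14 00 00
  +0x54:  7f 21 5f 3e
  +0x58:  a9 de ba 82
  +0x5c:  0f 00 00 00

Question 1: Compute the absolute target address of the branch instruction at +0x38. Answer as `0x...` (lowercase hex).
@+38  big-endian(89 ff ff e8) = 0x89ffffe8
  op=0x89ffffe8>>24=0x89 ⇒ beq (J)
  imm: (w>>0)&0xffffff=0xffffe8 (s24→-24) → $-24
  target = base 0x8778 + off 0x38 + 4 + imm -24 = 0x879c

0x879c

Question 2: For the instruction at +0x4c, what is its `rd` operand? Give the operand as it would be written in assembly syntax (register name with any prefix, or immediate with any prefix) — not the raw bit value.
cx

+0x4c: 13 58 00 00 ⇒ word 0x13580000 (big)
  opcode bits[31:24]=0x13: bor/RR
  rd: (w>>21)&0x7=0x2 → cx
  rs: (w>>18)&0x7=0x6 → bp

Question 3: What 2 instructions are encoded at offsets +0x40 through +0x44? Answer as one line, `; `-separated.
eor si, di; eor sp, sp

[40] 83 94 00 00 → 0x83940000
  top 8b → 0x83 → eor [RR]
  rd: (w>>21)&0x7=0x4 → si
  rs: (w>>18)&0x7=0x5 → di
[44] 83 fc 00 00 → 0x83fc0000
  top 8b → 0x83 → eor [RR]
  rd: (w>>21)&0x7=0x7 → sp
  rs: (w>>18)&0x7=0x7 → sp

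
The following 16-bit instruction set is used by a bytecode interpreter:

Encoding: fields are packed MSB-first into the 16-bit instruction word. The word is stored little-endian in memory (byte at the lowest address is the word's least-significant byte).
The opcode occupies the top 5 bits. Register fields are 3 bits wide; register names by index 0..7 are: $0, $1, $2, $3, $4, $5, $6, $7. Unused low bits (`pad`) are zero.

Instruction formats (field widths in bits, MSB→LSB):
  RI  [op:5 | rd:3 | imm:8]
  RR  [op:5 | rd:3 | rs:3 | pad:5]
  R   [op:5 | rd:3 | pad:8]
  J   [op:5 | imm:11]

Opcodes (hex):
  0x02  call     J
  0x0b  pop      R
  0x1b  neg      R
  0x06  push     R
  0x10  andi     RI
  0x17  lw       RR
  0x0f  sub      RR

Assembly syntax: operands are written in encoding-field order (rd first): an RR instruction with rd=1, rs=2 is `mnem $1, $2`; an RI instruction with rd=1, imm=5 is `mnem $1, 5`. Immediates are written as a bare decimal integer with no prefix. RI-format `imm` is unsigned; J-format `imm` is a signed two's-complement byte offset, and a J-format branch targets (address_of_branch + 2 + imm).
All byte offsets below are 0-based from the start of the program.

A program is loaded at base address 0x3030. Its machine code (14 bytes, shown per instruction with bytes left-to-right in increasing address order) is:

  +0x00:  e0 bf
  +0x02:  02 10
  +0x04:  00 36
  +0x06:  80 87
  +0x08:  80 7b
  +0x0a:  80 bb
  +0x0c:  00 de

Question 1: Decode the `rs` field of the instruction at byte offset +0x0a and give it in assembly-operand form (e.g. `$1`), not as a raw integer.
$4

[0a] 80 bb → 0xbb80
  top 5b → 0x17 → lw [RR]
  rd: (w>>8)&0x7=0x3 → $3
  rs: (w>>5)&0x7=0x4 → $4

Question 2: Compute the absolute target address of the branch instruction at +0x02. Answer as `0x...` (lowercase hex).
0x3036

off 0x02: read 02 10 as little → 0x1002
  opcode bits[15:11]=0x2: call/J
  imm: (w>>0)&0x7ff=0x2 → 2
  target = base 0x3030 + off 0x02 + 2 + imm 2 = 0x3036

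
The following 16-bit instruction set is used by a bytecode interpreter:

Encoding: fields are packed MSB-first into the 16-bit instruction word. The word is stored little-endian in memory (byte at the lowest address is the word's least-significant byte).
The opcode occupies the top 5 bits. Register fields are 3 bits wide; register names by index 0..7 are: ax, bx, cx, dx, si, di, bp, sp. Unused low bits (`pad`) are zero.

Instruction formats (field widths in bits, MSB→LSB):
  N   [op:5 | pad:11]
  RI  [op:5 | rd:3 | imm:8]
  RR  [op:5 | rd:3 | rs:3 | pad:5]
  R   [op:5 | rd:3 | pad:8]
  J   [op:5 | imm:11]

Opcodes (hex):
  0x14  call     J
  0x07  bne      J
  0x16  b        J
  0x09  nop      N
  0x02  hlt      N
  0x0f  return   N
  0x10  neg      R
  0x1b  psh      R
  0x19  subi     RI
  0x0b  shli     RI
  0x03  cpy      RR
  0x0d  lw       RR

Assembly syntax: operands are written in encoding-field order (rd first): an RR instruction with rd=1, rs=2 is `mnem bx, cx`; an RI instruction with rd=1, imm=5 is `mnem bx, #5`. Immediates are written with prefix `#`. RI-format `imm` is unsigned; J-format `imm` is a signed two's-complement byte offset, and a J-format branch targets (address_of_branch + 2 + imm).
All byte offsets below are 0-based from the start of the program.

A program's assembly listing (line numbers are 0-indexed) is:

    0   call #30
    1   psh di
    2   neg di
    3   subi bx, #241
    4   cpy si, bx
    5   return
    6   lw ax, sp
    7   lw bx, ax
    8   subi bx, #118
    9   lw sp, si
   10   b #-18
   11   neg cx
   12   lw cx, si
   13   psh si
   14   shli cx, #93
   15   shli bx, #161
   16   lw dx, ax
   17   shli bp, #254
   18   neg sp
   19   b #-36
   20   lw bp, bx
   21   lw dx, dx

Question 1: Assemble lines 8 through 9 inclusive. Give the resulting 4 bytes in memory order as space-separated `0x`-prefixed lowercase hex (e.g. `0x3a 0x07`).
0x76 0xc9 0x80 0x6f

line 8 (subi): pack op=0x19:5|rd=1:3|imm=118:8 = 0xc976; little→ 76 c9
line 9 (lw): pack op=0xd:5|rd=7:3|rs=4:3|pad=0:5 = 0x6f80; little→ 80 6f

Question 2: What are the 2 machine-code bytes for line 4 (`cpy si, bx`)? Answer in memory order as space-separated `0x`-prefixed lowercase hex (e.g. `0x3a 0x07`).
0x20 0x1c

L4: cpy op=0x3:5|rd=4:3|rs=1:3|pad=0:5 ⇒ 0x1c20 ⇒ little 20 1c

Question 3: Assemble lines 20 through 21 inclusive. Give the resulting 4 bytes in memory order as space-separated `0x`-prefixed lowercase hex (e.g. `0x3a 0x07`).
L20: lw op=0xd:5|rd=6:3|rs=1:3|pad=0:5 ⇒ 0x6e20 ⇒ little 20 6e
L21: lw op=0xd:5|rd=3:3|rs=3:3|pad=0:5 ⇒ 0x6b60 ⇒ little 60 6b

0x20 0x6e 0x60 0x6b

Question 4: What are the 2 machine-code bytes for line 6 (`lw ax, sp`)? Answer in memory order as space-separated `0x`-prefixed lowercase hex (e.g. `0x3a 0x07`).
0xe0 0x68

6. lw fields op=0xd:5|rd=0:3|rs=7:3|pad=0:5 → word 68e0h → e0 68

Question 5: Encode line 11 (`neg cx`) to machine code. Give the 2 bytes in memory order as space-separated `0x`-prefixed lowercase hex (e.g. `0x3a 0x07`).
0x00 0x82

L11: neg op=0x10:5|rd=2:3|pad=0:8 ⇒ 0x8200 ⇒ little 00 82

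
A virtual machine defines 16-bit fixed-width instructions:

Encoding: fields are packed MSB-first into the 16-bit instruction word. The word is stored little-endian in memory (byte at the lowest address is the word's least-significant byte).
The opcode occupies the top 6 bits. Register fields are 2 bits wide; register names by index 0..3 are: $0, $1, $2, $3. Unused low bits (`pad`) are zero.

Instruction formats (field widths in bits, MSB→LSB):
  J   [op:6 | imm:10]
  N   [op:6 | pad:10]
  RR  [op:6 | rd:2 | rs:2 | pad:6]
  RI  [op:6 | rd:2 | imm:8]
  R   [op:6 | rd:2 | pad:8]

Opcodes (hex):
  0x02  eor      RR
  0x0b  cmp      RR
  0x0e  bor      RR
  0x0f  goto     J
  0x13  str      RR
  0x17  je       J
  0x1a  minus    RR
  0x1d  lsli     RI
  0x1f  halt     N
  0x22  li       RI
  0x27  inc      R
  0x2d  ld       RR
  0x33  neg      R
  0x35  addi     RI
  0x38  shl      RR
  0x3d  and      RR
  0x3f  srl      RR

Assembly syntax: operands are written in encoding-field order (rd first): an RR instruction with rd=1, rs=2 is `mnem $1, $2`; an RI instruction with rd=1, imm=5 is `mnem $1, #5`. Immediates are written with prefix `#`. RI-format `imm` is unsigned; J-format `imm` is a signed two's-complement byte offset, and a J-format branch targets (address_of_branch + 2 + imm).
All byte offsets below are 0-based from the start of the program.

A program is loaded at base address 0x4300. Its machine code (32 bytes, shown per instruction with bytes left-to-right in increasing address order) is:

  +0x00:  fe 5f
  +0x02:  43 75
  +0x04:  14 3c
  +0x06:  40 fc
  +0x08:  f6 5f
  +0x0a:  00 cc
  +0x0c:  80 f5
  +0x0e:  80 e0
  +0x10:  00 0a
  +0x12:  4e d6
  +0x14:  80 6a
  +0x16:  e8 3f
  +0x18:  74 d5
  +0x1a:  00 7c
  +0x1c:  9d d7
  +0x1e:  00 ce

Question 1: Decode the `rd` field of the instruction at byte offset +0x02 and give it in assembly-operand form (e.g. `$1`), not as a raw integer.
off 0x02: read 43 75 as little → 0x7543
  op=0x7543>>10=0x1d ⇒ lsli (RI)
  rd@[9:8]=0x1 ⇒ $1
  imm@[7:0]=0x43 ⇒ #67

$1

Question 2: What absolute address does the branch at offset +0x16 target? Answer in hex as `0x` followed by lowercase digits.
[16] e8 3f → 0x3fe8
  top 6b → 0xf → goto [J]
  imm@[9:0]=0x3e8 (s10→-24) ⇒ #-24
  target = base 0x4300 + off 0x16 + 2 + imm -24 = 0x4300

0x4300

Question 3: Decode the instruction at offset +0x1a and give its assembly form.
[1a] 00 7c → 0x7c00
  top 6b → 0x1f → halt [N]

halt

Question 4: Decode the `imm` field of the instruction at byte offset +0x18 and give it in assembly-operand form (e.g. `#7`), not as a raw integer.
#116

off 0x18: read 74 d5 as little → 0xd574
  top 6b → 0x35 → addi [RI]
  rd: (w>>8)&0x3=0x1 → $1
  imm: (w>>0)&0xff=0x74 → #116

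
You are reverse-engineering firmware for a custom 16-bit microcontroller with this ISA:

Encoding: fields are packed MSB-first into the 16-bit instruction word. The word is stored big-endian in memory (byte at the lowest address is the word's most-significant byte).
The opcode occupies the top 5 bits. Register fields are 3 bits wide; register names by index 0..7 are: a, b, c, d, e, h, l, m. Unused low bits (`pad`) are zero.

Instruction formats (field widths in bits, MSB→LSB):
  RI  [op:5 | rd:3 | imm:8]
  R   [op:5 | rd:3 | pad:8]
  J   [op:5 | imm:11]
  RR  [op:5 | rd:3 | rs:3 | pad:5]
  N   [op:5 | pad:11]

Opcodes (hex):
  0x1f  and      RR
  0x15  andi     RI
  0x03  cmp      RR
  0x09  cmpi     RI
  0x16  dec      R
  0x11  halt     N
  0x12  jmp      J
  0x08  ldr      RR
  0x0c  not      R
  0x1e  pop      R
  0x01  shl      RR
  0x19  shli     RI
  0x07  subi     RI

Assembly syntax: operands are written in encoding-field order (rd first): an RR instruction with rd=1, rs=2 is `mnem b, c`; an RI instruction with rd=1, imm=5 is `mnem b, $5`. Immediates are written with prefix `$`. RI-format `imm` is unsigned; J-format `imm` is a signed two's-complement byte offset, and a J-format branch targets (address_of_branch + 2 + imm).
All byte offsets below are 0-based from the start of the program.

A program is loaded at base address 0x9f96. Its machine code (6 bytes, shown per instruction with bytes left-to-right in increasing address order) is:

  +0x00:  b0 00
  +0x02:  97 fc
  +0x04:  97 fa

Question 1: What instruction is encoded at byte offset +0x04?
jmp $-6

+0x04: 97 fa ⇒ word 0x97fa (big)
  opcode bits[15:11]=0x12: jmp/J
  [10:0] imm=2042 (s11→-6) = $-6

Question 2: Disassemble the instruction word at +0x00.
off 0x00: read b0 00 as big → 0xb000
  opcode bits[15:11]=0x16: dec/R
  rd@[10:8]=0x0 ⇒ a

dec a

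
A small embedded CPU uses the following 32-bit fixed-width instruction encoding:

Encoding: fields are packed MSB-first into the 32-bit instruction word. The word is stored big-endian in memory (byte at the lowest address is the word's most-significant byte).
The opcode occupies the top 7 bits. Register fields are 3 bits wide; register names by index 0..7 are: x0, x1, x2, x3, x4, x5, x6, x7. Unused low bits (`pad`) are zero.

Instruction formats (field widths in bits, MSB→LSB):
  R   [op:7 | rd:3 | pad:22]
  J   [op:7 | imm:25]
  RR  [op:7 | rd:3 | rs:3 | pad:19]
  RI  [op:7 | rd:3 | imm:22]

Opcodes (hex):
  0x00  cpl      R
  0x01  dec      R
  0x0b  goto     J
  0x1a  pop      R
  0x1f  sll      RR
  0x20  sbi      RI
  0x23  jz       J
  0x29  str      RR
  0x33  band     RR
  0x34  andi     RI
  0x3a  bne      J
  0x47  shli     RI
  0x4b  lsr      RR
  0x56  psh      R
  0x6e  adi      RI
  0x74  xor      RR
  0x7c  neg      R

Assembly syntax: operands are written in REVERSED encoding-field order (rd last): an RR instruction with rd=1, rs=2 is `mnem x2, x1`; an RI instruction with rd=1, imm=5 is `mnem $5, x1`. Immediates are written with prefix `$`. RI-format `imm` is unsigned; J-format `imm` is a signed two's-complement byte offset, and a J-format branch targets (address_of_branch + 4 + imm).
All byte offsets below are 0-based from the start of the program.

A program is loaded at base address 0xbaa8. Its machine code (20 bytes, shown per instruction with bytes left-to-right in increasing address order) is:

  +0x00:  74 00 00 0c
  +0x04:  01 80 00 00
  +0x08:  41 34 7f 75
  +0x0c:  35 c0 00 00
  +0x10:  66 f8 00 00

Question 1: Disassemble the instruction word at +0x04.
@+04  big-endian(01 80 00 00) = 0x01800000
  top 7b → 0x0 → cpl [R]
  rd: (w>>22)&0x7=0x6 → x6

cpl x6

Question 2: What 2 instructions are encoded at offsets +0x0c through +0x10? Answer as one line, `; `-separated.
@+0c  big-endian(35 c0 00 00) = 0x35c00000
  top 7b → 0x1a → pop [R]
  [24:22] rd=7 = x7
@+10  big-endian(66 f8 00 00) = 0x66f80000
  top 7b → 0x33 → band [RR]
  [24:22] rd=3 = x3
  [21:19] rs=7 = x7

pop x7; band x7, x3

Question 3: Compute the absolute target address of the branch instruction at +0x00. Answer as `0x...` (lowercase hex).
0xbab8

[00] 74 00 00 0c → 0x7400000c
  op=0x7400000c>>25=0x3a ⇒ bne (J)
  imm@[24:0]=0xc ⇒ $12
  target = base 0xbaa8 + off 0x00 + 4 + imm 12 = 0xbab8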